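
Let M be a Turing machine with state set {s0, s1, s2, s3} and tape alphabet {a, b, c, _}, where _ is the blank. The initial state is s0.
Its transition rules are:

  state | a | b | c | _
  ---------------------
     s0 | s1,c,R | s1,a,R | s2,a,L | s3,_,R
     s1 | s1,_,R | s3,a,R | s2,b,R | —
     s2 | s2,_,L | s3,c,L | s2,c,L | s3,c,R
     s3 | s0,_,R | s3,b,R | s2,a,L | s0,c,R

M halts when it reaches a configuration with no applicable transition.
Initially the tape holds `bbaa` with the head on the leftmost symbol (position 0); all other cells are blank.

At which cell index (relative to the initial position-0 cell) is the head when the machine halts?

4

s0 | [b]baa_   read b → write a, move R, go to s1
s1 | a[b]aa_   read b → write a, move R, go to s3
s3 | aa[a]a_   read a → write _, move R, go to s0
s0 | aa_[a]_   read a → write c, move R, go to s1
s1 | aa_c[_]
At halt the head is at cell 4.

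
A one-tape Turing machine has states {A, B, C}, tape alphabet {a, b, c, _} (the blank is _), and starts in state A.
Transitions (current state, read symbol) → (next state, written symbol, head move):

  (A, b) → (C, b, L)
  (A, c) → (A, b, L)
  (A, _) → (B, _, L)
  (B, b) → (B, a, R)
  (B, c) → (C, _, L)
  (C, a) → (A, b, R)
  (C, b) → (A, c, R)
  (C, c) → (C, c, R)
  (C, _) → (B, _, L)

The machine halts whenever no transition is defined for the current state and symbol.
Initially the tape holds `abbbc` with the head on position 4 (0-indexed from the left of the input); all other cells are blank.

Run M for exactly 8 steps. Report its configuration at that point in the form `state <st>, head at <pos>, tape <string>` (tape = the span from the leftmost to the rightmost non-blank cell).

state=A head=4 tape=abbb[c]   (A,c)→(A,b,L)
state=A head=3 tape=abb[b]b   (A,b)→(C,b,L)
state=C head=2 tape=ab[b]bb   (C,b)→(A,c,R)
state=A head=3 tape=abc[b]b   (A,b)→(C,b,L)
state=C head=2 tape=ab[c]bb   (C,c)→(C,c,R)
state=C head=3 tape=abc[b]b   (C,b)→(A,c,R)
state=A head=4 tape=abcc[b]   (A,b)→(C,b,L)
state=C head=3 tape=abc[c]b   (C,c)→(C,c,R)
state=C head=4 tape=abcc[b]
After 8 steps: state C, head at 4, tape abccb.

state C, head at 4, tape abccb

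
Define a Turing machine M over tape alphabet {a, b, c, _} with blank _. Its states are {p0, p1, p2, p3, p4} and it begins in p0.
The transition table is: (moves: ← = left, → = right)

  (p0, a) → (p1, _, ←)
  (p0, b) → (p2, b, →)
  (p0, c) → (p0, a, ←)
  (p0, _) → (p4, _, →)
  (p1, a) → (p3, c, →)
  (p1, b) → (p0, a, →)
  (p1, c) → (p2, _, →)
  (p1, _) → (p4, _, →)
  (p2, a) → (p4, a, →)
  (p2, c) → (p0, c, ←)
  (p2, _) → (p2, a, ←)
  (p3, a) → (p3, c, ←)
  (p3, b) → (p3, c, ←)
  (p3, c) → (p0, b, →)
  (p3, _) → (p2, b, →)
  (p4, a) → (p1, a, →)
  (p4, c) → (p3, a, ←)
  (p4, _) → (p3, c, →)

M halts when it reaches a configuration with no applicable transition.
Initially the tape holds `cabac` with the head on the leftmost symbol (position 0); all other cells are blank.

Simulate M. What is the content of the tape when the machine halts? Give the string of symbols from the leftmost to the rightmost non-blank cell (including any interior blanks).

state=p0 head=0 tape=_[c]abac___   (p0,c)→(p0,a,←)
state=p0 head=-1 tape=[_]aabac___   (p0,_)→(p4,_,→)
state=p4 head=0 tape=_[a]abac___   (p4,a)→(p1,a,→)
state=p1 head=1 tape=_a[a]bac___   (p1,a)→(p3,c,→)
state=p3 head=2 tape=_ac[b]ac___   (p3,b)→(p3,c,←)
state=p3 head=1 tape=_a[c]cac___   (p3,c)→(p0,b,→)
state=p0 head=2 tape=_ab[c]ac___   (p0,c)→(p0,a,←)
state=p0 head=1 tape=_a[b]aac___   (p0,b)→(p2,b,→)
state=p2 head=2 tape=_ab[a]ac___   (p2,a)→(p4,a,→)
state=p4 head=3 tape=_aba[a]c___   (p4,a)→(p1,a,→)
state=p1 head=4 tape=_abaa[c]___   (p1,c)→(p2,_,→)
state=p2 head=5 tape=_abaa_[_]__   (p2,_)→(p2,a,←)
state=p2 head=4 tape=_abaa[_]a__   (p2,_)→(p2,a,←)
state=p2 head=3 tape=_aba[a]aa__   (p2,a)→(p4,a,→)
state=p4 head=4 tape=_abaa[a]a__   (p4,a)→(p1,a,→)
state=p1 head=5 tape=_abaaa[a]__   (p1,a)→(p3,c,→)
state=p3 head=6 tape=_abaaac[_]_   (p3,_)→(p2,b,→)
state=p2 head=7 tape=_abaaacb[_]   (p2,_)→(p2,a,←)
state=p2 head=6 tape=_abaaac[b]a
The non-blank tape span at halt is abaaacba.

abaaacba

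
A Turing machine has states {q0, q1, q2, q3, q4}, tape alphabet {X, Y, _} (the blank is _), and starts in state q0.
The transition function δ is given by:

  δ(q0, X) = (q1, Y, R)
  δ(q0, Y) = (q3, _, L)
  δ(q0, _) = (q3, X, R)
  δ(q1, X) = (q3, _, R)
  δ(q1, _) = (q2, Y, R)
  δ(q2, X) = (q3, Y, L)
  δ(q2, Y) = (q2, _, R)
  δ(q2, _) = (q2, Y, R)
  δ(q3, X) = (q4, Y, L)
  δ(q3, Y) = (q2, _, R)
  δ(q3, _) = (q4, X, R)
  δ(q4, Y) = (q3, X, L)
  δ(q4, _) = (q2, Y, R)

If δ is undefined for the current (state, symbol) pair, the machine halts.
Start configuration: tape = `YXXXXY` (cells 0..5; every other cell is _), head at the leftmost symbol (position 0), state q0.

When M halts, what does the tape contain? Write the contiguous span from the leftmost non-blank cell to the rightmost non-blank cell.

XXYXYXXXY

q0 | ___[Y]XXXXY   read Y → write _, move L, go to q3
q3 | __[_]_XXXXY   read _ → write X, move R, go to q4
q4 | __X[_]XXXXY   read _ → write Y, move R, go to q2
q2 | __XY[X]XXXY   read X → write Y, move L, go to q3
q3 | __X[Y]YXXXY   read Y → write _, move R, go to q2
q2 | __X_[Y]XXXY   read Y → write _, move R, go to q2
q2 | __X__[X]XXY   read X → write Y, move L, go to q3
q3 | __X_[_]YXXY   read _ → write X, move R, go to q4
q4 | __X_X[Y]XXY   read Y → write X, move L, go to q3
q3 | __X_[X]XXXY   read X → write Y, move L, go to q4
q4 | __X[_]YXXXY   read _ → write Y, move R, go to q2
q2 | __XY[Y]XXXY   read Y → write _, move R, go to q2
q2 | __XY_[X]XXY   read X → write Y, move L, go to q3
q3 | __XY[_]YXXY   read _ → write X, move R, go to q4
q4 | __XYX[Y]XXY   read Y → write X, move L, go to q3
q3 | __XY[X]XXXY   read X → write Y, move L, go to q4
q4 | __X[Y]YXXXY   read Y → write X, move L, go to q3
q3 | __[X]XYXXXY   read X → write Y, move L, go to q4
q4 | _[_]YXYXXXY   read _ → write Y, move R, go to q2
q2 | _Y[Y]XYXXXY   read Y → write _, move R, go to q2
q2 | _Y_[X]YXXXY   read X → write Y, move L, go to q3
q3 | _Y[_]YYXXXY   read _ → write X, move R, go to q4
q4 | _YX[Y]YXXXY   read Y → write X, move L, go to q3
q3 | _Y[X]XYXXXY   read X → write Y, move L, go to q4
q4 | _[Y]YXYXXXY   read Y → write X, move L, go to q3
q3 | [_]XYXYXXXY   read _ → write X, move R, go to q4
q4 | X[X]YXYXXXY
The non-blank tape span at halt is XXYXYXXXY.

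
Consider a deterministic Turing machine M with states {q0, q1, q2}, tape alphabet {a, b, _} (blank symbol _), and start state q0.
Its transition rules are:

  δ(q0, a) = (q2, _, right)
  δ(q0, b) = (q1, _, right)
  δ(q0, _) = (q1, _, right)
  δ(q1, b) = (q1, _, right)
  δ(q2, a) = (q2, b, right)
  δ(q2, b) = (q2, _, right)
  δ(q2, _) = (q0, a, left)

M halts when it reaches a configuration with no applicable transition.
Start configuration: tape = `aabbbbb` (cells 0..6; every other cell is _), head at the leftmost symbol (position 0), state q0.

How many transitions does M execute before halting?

state=q0 head=0 tape=[a]abbbbb_   (q0,a)→(q2,_,right)
state=q2 head=1 tape=_[a]bbbbb_   (q2,a)→(q2,b,right)
state=q2 head=2 tape=_b[b]bbbb_   (q2,b)→(q2,_,right)
state=q2 head=3 tape=_b_[b]bbb_   (q2,b)→(q2,_,right)
state=q2 head=4 tape=_b__[b]bb_   (q2,b)→(q2,_,right)
state=q2 head=5 tape=_b___[b]b_   (q2,b)→(q2,_,right)
state=q2 head=6 tape=_b____[b]_   (q2,b)→(q2,_,right)
state=q2 head=7 tape=_b_____[_]   (q2,_)→(q0,a,left)
state=q0 head=6 tape=_b____[_]a   (q0,_)→(q1,_,right)
state=q1 head=7 tape=_b_____[a]
M halts after 9 transitions.

9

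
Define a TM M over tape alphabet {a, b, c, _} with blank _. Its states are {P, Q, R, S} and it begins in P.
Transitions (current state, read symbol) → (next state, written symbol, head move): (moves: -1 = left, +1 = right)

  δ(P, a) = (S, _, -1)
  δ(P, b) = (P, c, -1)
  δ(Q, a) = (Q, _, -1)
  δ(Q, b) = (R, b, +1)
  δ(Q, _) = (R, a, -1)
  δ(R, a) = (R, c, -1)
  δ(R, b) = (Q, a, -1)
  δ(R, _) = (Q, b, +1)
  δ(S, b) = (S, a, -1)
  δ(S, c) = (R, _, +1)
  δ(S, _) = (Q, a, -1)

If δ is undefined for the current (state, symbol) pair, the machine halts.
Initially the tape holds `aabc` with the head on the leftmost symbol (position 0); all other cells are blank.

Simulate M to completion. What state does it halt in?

P | _____[a]abc   read a → write _, move -1, go to S
S | ____[_]_abc   read _ → write a, move -1, go to Q
Q | ___[_]a_abc   read _ → write a, move -1, go to R
R | __[_]aa_abc   read _ → write b, move +1, go to Q
Q | __b[a]a_abc   read a → write _, move -1, go to Q
Q | __[b]_a_abc   read b → write b, move +1, go to R
R | __b[_]a_abc   read _ → write b, move +1, go to Q
Q | __bb[a]_abc   read a → write _, move -1, go to Q
Q | __b[b]__abc   read b → write b, move +1, go to R
R | __bb[_]_abc   read _ → write b, move +1, go to Q
Q | __bbb[_]abc   read _ → write a, move -1, go to R
R | __bb[b]aabc   read b → write a, move -1, go to Q
Q | __b[b]aaabc   read b → write b, move +1, go to R
R | __bb[a]aabc   read a → write c, move -1, go to R
R | __b[b]caabc   read b → write a, move -1, go to Q
Q | __[b]acaabc   read b → write b, move +1, go to R
R | __b[a]caabc   read a → write c, move -1, go to R
R | __[b]ccaabc   read b → write a, move -1, go to Q
Q | _[_]accaabc   read _ → write a, move -1, go to R
R | [_]aaccaabc   read _ → write b, move +1, go to Q
Q | b[a]accaabc   read a → write _, move -1, go to Q
Q | [b]_accaabc   read b → write b, move +1, go to R
R | b[_]accaabc   read _ → write b, move +1, go to Q
Q | bb[a]ccaabc   read a → write _, move -1, go to Q
Q | b[b]_ccaabc   read b → write b, move +1, go to R
R | bb[_]ccaabc   read _ → write b, move +1, go to Q
Q | bbb[c]caabc
No transition is defined for (Q, c); M halts in state Q.

Q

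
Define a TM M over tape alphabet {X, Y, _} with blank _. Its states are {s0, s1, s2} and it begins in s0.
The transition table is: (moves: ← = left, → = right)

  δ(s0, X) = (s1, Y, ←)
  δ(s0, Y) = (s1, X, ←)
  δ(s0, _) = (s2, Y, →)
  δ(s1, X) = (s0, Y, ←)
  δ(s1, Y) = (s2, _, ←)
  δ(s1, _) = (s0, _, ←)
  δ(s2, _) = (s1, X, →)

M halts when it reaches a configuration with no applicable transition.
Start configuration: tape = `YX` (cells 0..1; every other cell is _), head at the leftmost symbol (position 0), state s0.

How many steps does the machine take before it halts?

14

s0 | _____[Y]X   read Y → write X, move ←, go to s1
s1 | ____[_]XX   read _ → write _, move ←, go to s0
s0 | ___[_]_XX   read _ → write Y, move →, go to s2
s2 | ___Y[_]XX   read _ → write X, move →, go to s1
s1 | ___YX[X]X   read X → write Y, move ←, go to s0
s0 | ___Y[X]YX   read X → write Y, move ←, go to s1
s1 | ___[Y]YYX   read Y → write _, move ←, go to s2
s2 | __[_]_YYX   read _ → write X, move →, go to s1
s1 | __X[_]YYX   read _ → write _, move ←, go to s0
s0 | __[X]_YYX   read X → write Y, move ←, go to s1
s1 | _[_]Y_YYX   read _ → write _, move ←, go to s0
s0 | [_]_Y_YYX   read _ → write Y, move →, go to s2
s2 | Y[_]Y_YYX   read _ → write X, move →, go to s1
s1 | YX[Y]_YYX   read Y → write _, move ←, go to s2
s2 | Y[X]__YYX
M halts after 14 transitions.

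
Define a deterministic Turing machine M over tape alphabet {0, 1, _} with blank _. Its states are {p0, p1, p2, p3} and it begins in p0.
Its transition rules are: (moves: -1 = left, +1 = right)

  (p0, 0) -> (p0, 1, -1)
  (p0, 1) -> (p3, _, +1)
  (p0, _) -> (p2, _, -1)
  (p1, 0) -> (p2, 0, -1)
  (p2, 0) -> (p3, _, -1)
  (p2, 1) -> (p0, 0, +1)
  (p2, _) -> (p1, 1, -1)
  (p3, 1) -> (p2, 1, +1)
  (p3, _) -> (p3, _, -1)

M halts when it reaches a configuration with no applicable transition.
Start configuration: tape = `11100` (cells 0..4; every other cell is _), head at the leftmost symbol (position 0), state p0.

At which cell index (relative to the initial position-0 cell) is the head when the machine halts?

p0 | [1]1100_   read 1 → write _, move +1, go to p3
p3 | _[1]100_   read 1 → write 1, move +1, go to p2
p2 | _1[1]00_   read 1 → write 0, move +1, go to p0
p0 | _10[0]0_   read 0 → write 1, move -1, go to p0
p0 | _1[0]10_   read 0 → write 1, move -1, go to p0
p0 | _[1]110_   read 1 → write _, move +1, go to p3
p3 | __[1]10_   read 1 → write 1, move +1, go to p2
p2 | __1[1]0_   read 1 → write 0, move +1, go to p0
p0 | __10[0]_   read 0 → write 1, move -1, go to p0
p0 | __1[0]1_   read 0 → write 1, move -1, go to p0
p0 | __[1]11_   read 1 → write _, move +1, go to p3
p3 | ___[1]1_   read 1 → write 1, move +1, go to p2
p2 | ___1[1]_   read 1 → write 0, move +1, go to p0
p0 | ___10[_]   read _ → write _, move -1, go to p2
p2 | ___1[0]_   read 0 → write _, move -1, go to p3
p3 | ___[1]__   read 1 → write 1, move +1, go to p2
p2 | ___1[_]_   read _ → write 1, move -1, go to p1
p1 | ___[1]1_
At halt the head is at cell 3.

3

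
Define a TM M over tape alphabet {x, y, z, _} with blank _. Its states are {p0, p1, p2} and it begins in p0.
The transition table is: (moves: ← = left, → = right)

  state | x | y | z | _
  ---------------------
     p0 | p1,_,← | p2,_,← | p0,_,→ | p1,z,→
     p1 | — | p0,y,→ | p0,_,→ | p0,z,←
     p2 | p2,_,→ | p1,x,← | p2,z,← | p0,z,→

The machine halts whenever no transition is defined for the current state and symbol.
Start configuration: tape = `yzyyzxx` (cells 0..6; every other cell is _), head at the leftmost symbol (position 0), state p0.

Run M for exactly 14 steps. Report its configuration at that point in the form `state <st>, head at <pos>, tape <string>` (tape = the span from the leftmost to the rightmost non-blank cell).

state p2, head at 0, tape zzzz_z_x

p0 | _[y]zyyzxx   read y → write _, move ←, go to p2
p2 | [_]_zyyzxx   read _ → write z, move →, go to p0
p0 | z[_]zyyzxx   read _ → write z, move →, go to p1
p1 | zz[z]yyzxx   read z → write _, move →, go to p0
p0 | zz_[y]yzxx   read y → write _, move ←, go to p2
p2 | zz[_]_yzxx   read _ → write z, move →, go to p0
p0 | zzz[_]yzxx   read _ → write z, move →, go to p1
p1 | zzzz[y]zxx   read y → write y, move →, go to p0
p0 | zzzzy[z]xx   read z → write _, move →, go to p0
p0 | zzzzy_[x]x   read x → write _, move ←, go to p1
p1 | zzzzy[_]_x   read _ → write z, move ←, go to p0
p0 | zzzz[y]z_x   read y → write _, move ←, go to p2
p2 | zzz[z]_z_x   read z → write z, move ←, go to p2
p2 | zz[z]z_z_x   read z → write z, move ←, go to p2
p2 | z[z]zz_z_x
After 14 steps: state p2, head at 0, tape zzzz_z_x.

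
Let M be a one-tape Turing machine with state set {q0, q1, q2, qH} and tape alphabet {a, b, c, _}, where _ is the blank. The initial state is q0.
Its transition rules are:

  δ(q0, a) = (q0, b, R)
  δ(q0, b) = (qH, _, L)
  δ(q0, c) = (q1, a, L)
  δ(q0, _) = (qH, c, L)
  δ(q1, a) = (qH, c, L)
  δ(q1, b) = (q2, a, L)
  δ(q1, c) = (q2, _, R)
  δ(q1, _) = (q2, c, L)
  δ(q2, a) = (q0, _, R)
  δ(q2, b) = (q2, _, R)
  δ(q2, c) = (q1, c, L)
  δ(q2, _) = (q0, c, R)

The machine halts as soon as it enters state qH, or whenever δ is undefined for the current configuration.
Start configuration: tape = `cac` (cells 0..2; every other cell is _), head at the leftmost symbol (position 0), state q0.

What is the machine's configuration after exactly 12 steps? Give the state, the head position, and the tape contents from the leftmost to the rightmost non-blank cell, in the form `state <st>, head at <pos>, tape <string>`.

state q0, head at 2, tape a

state=q0 head=0 tape=__[c]ac   (q0,c)→(q1,a,L)
state=q1 head=-1 tape=_[_]aac   (q1,_)→(q2,c,L)
state=q2 head=-2 tape=[_]caac   (q2,_)→(q0,c,R)
state=q0 head=-1 tape=c[c]aac   (q0,c)→(q1,a,L)
state=q1 head=-2 tape=[c]aaac   (q1,c)→(q2,_,R)
state=q2 head=-1 tape=_[a]aac   (q2,a)→(q0,_,R)
state=q0 head=0 tape=__[a]ac   (q0,a)→(q0,b,R)
state=q0 head=1 tape=__b[a]c   (q0,a)→(q0,b,R)
state=q0 head=2 tape=__bb[c]   (q0,c)→(q1,a,L)
state=q1 head=1 tape=__b[b]a   (q1,b)→(q2,a,L)
state=q2 head=0 tape=__[b]aa   (q2,b)→(q2,_,R)
state=q2 head=1 tape=___[a]a   (q2,a)→(q0,_,R)
state=q0 head=2 tape=____[a]
After 12 steps: state q0, head at 2, tape a.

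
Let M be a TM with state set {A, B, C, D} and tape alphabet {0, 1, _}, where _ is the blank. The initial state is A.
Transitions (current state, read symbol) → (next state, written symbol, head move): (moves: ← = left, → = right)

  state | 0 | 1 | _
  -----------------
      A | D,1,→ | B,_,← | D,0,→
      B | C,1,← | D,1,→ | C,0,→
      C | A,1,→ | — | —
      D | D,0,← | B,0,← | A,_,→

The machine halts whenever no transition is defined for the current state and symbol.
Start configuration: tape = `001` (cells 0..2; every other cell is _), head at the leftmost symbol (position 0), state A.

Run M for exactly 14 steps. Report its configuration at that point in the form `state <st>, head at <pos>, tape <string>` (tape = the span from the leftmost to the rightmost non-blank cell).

A | __[0]01   read 0 → write 1, move →, go to D
D | __1[0]1   read 0 → write 0, move ←, go to D
D | __[1]01   read 1 → write 0, move ←, go to B
B | _[_]001   read _ → write 0, move →, go to C
C | _0[0]01   read 0 → write 1, move →, go to A
A | _01[0]1   read 0 → write 1, move →, go to D
D | _011[1]   read 1 → write 0, move ←, go to B
B | _01[1]0   read 1 → write 1, move →, go to D
D | _011[0]   read 0 → write 0, move ←, go to D
D | _01[1]0   read 1 → write 0, move ←, go to B
B | _0[1]00   read 1 → write 1, move →, go to D
D | _01[0]0   read 0 → write 0, move ←, go to D
D | _0[1]00   read 1 → write 0, move ←, go to B
B | _[0]000   read 0 → write 1, move ←, go to C
C | [_]1000
After 14 steps: state C, head at -2, tape 1000.

state C, head at -2, tape 1000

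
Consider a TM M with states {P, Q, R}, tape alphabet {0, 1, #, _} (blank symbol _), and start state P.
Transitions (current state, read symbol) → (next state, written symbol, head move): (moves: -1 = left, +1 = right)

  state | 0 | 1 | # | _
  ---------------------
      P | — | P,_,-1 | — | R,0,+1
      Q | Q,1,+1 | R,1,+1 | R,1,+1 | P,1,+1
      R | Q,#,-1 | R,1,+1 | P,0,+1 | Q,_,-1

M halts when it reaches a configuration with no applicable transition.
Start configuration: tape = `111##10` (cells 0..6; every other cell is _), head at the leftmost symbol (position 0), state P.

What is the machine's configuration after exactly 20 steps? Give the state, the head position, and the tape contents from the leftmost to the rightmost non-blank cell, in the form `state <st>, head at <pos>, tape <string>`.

state P, head at -2, tape 1____##10

state=P head=0 tape=__[1]11##10   (P,1)→(P,_,-1)
state=P head=-1 tape=_[_]_11##10   (P,_)→(R,0,+1)
state=R head=0 tape=_0[_]11##10   (R,_)→(Q,_,-1)
state=Q head=-1 tape=_[0]_11##10   (Q,0)→(Q,1,+1)
state=Q head=0 tape=_1[_]11##10   (Q,_)→(P,1,+1)
state=P head=1 tape=_11[1]1##10   (P,1)→(P,_,-1)
state=P head=0 tape=_1[1]_1##10   (P,1)→(P,_,-1)
state=P head=-1 tape=_[1]__1##10   (P,1)→(P,_,-1)
state=P head=-2 tape=[_]___1##10   (P,_)→(R,0,+1)
state=R head=-1 tape=0[_]__1##10   (R,_)→(Q,_,-1)
state=Q head=-2 tape=[0]___1##10   (Q,0)→(Q,1,+1)
state=Q head=-1 tape=1[_]__1##10   (Q,_)→(P,1,+1)
state=P head=0 tape=11[_]_1##10   (P,_)→(R,0,+1)
state=R head=1 tape=110[_]1##10   (R,_)→(Q,_,-1)
state=Q head=0 tape=11[0]_1##10   (Q,0)→(Q,1,+1)
state=Q head=1 tape=111[_]1##10   (Q,_)→(P,1,+1)
state=P head=2 tape=1111[1]##10   (P,1)→(P,_,-1)
state=P head=1 tape=111[1]_##10   (P,1)→(P,_,-1)
state=P head=0 tape=11[1]__##10   (P,1)→(P,_,-1)
state=P head=-1 tape=1[1]___##10   (P,1)→(P,_,-1)
state=P head=-2 tape=[1]____##10
After 20 steps: state P, head at -2, tape 1____##10.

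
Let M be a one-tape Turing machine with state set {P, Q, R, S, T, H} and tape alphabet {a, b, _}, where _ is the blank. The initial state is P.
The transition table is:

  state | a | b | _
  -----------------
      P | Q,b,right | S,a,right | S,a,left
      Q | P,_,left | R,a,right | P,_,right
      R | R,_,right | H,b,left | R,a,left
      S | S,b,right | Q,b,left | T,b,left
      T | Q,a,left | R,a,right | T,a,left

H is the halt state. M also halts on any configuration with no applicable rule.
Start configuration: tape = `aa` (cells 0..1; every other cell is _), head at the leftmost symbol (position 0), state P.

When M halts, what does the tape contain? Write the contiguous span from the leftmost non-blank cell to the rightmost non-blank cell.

state=P head=0 tape=_[a]a__   (P,a)→(Q,b,right)
state=Q head=1 tape=_b[a]__   (Q,a)→(P,_,left)
state=P head=0 tape=_[b]___   (P,b)→(S,a,right)
state=S head=1 tape=_a[_]__   (S,_)→(T,b,left)
state=T head=0 tape=_[a]b__   (T,a)→(Q,a,left)
state=Q head=-1 tape=[_]ab__   (Q,_)→(P,_,right)
state=P head=0 tape=_[a]b__   (P,a)→(Q,b,right)
state=Q head=1 tape=_b[b]__   (Q,b)→(R,a,right)
state=R head=2 tape=_ba[_]_   (R,_)→(R,a,left)
state=R head=1 tape=_b[a]a_   (R,a)→(R,_,right)
state=R head=2 tape=_b_[a]_   (R,a)→(R,_,right)
state=R head=3 tape=_b__[_]   (R,_)→(R,a,left)
state=R head=2 tape=_b_[_]a   (R,_)→(R,a,left)
state=R head=1 tape=_b[_]aa   (R,_)→(R,a,left)
state=R head=0 tape=_[b]aaa   (R,b)→(H,b,left)
state=H head=-1 tape=[_]baaa
The non-blank tape span at halt is baaa.

baaa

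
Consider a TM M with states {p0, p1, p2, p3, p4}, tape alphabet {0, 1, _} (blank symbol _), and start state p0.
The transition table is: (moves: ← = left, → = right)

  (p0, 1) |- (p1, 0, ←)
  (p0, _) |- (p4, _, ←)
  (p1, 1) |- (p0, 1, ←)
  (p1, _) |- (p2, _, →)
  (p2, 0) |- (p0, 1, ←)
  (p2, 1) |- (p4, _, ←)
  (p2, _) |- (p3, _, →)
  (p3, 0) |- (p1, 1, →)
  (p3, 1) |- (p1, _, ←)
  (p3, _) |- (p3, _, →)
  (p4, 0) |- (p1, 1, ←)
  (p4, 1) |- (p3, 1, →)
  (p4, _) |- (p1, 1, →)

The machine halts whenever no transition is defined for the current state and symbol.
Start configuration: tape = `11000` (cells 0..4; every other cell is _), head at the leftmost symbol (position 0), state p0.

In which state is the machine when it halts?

p1

state=p0 head=0 tape=__[1]1000   (p0,1)→(p1,0,←)
state=p1 head=-1 tape=_[_]01000   (p1,_)→(p2,_,→)
state=p2 head=0 tape=__[0]1000   (p2,0)→(p0,1,←)
state=p0 head=-1 tape=_[_]11000   (p0,_)→(p4,_,←)
state=p4 head=-2 tape=[_]_11000   (p4,_)→(p1,1,→)
state=p1 head=-1 tape=1[_]11000   (p1,_)→(p2,_,→)
state=p2 head=0 tape=1_[1]1000   (p2,1)→(p4,_,←)
state=p4 head=-1 tape=1[_]_1000   (p4,_)→(p1,1,→)
state=p1 head=0 tape=11[_]1000   (p1,_)→(p2,_,→)
state=p2 head=1 tape=11_[1]000   (p2,1)→(p4,_,←)
state=p4 head=0 tape=11[_]_000   (p4,_)→(p1,1,→)
state=p1 head=1 tape=111[_]000   (p1,_)→(p2,_,→)
state=p2 head=2 tape=111_[0]00   (p2,0)→(p0,1,←)
state=p0 head=1 tape=111[_]100   (p0,_)→(p4,_,←)
state=p4 head=0 tape=11[1]_100   (p4,1)→(p3,1,→)
state=p3 head=1 tape=111[_]100   (p3,_)→(p3,_,→)
state=p3 head=2 tape=111_[1]00   (p3,1)→(p1,_,←)
state=p1 head=1 tape=111[_]_00   (p1,_)→(p2,_,→)
state=p2 head=2 tape=111_[_]00   (p2,_)→(p3,_,→)
state=p3 head=3 tape=111__[0]0   (p3,0)→(p1,1,→)
state=p1 head=4 tape=111__1[0]
No transition is defined for (p1, 0); M halts in state p1.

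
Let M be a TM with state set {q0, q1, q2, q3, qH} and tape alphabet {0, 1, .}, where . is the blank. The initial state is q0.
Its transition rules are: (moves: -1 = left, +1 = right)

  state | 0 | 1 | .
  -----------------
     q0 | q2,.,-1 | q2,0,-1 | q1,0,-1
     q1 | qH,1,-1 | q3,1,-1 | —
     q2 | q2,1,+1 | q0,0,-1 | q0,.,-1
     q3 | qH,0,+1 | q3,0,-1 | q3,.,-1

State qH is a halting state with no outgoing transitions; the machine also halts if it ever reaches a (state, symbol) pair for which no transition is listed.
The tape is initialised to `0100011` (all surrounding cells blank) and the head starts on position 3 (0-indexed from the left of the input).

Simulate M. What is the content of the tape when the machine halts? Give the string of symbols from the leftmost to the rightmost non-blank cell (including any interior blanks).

0..00.011

state=q0 head=3 tape=...010[0]011   (q0,0)→(q2,.,-1)
state=q2 head=2 tape=...01[0].011   (q2,0)→(q2,1,+1)
state=q2 head=3 tape=...011[.]011   (q2,.)→(q0,.,-1)
state=q0 head=2 tape=...01[1].011   (q0,1)→(q2,0,-1)
state=q2 head=1 tape=...0[1]0.011   (q2,1)→(q0,0,-1)
state=q0 head=0 tape=...[0]00.011   (q0,0)→(q2,.,-1)
state=q2 head=-1 tape=..[.].00.011   (q2,.)→(q0,.,-1)
state=q0 head=-2 tape=.[.]..00.011   (q0,.)→(q1,0,-1)
state=q1 head=-3 tape=[.]0..00.011
The non-blank tape span at halt is 0..00.011.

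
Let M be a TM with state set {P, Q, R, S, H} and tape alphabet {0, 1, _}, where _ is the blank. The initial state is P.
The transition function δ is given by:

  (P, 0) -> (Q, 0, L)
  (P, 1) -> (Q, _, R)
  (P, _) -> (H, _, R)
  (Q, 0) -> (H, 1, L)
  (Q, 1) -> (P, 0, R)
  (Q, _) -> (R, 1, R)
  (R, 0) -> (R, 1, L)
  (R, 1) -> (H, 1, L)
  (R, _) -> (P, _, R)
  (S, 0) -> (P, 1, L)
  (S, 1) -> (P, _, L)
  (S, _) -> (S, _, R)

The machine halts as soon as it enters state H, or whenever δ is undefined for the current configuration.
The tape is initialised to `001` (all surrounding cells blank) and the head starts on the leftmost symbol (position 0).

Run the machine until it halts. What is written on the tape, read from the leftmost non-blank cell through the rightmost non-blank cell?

state=P head=0 tape=__[0]01   (P,0)→(Q,0,L)
state=Q head=-1 tape=_[_]001   (Q,_)→(R,1,R)
state=R head=0 tape=_1[0]01   (R,0)→(R,1,L)
state=R head=-1 tape=_[1]101   (R,1)→(H,1,L)
state=H head=-2 tape=[_]1101
The non-blank tape span at halt is 1101.

1101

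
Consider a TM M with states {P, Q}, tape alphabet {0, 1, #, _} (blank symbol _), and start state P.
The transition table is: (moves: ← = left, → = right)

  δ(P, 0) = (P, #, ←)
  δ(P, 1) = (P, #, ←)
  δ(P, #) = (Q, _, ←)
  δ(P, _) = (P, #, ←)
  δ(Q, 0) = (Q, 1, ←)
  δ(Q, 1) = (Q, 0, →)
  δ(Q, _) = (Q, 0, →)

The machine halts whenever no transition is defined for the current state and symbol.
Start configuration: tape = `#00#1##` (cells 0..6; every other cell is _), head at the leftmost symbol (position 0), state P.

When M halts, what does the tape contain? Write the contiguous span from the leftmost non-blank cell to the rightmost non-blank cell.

P | ___[#]00#1##   read # → write _, move ←, go to Q
Q | __[_]_00#1##   read _ → write 0, move →, go to Q
Q | __0[_]00#1##   read _ → write 0, move →, go to Q
Q | __00[0]0#1##   read 0 → write 1, move ←, go to Q
Q | __0[0]10#1##   read 0 → write 1, move ←, go to Q
Q | __[0]110#1##   read 0 → write 1, move ←, go to Q
Q | _[_]1110#1##   read _ → write 0, move →, go to Q
Q | _0[1]110#1##   read 1 → write 0, move →, go to Q
Q | _00[1]10#1##   read 1 → write 0, move →, go to Q
Q | _000[1]0#1##   read 1 → write 0, move →, go to Q
Q | _0000[0]#1##   read 0 → write 1, move ←, go to Q
Q | _000[0]1#1##   read 0 → write 1, move ←, go to Q
Q | _00[0]11#1##   read 0 → write 1, move ←, go to Q
Q | _0[0]111#1##   read 0 → write 1, move ←, go to Q
Q | _[0]1111#1##   read 0 → write 1, move ←, go to Q
Q | [_]11111#1##   read _ → write 0, move →, go to Q
Q | 0[1]1111#1##   read 1 → write 0, move →, go to Q
Q | 00[1]111#1##   read 1 → write 0, move →, go to Q
Q | 000[1]11#1##   read 1 → write 0, move →, go to Q
Q | 0000[1]1#1##   read 1 → write 0, move →, go to Q
Q | 00000[1]#1##   read 1 → write 0, move →, go to Q
Q | 000000[#]1##
The non-blank tape span at halt is 000000#1##.

000000#1##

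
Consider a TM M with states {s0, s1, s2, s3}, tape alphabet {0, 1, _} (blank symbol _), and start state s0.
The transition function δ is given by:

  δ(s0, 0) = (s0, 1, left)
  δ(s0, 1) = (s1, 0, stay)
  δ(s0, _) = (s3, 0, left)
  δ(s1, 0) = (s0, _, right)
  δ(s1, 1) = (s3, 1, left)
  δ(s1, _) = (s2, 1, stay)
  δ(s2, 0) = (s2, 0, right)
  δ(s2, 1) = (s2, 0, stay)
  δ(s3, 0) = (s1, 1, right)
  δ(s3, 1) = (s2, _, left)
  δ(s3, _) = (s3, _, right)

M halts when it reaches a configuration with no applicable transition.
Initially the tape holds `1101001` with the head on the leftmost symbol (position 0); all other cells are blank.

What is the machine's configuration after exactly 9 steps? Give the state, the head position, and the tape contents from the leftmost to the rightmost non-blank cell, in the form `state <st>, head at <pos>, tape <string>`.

state=s0 head=0 tape=[1]101001   (s0,1)→(s1,0,stay)
state=s1 head=0 tape=[0]101001   (s1,0)→(s0,_,right)
state=s0 head=1 tape=_[1]01001   (s0,1)→(s1,0,stay)
state=s1 head=1 tape=_[0]01001   (s1,0)→(s0,_,right)
state=s0 head=2 tape=__[0]1001   (s0,0)→(s0,1,left)
state=s0 head=1 tape=_[_]11001   (s0,_)→(s3,0,left)
state=s3 head=0 tape=[_]011001   (s3,_)→(s3,_,right)
state=s3 head=1 tape=_[0]11001   (s3,0)→(s1,1,right)
state=s1 head=2 tape=_1[1]1001   (s1,1)→(s3,1,left)
state=s3 head=1 tape=_[1]11001
After 9 steps: state s3, head at 1, tape 111001.

state s3, head at 1, tape 111001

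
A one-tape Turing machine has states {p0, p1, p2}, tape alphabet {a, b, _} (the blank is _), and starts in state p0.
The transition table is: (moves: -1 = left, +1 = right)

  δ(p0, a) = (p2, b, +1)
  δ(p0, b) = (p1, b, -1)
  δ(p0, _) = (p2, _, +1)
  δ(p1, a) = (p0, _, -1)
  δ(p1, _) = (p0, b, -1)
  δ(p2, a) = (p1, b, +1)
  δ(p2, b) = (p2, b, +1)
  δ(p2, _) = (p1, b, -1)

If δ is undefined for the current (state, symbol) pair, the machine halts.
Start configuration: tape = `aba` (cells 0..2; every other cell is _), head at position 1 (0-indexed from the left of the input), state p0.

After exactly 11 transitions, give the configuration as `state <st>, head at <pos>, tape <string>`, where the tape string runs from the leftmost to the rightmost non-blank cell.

state p0, head at 2, tape bbbbb

state=p0 head=1 tape=__a[b]a_   (p0,b)→(p1,b,-1)
state=p1 head=0 tape=__[a]ba_   (p1,a)→(p0,_,-1)
state=p0 head=-1 tape=_[_]_ba_   (p0,_)→(p2,_,+1)
state=p2 head=0 tape=__[_]ba_   (p2,_)→(p1,b,-1)
state=p1 head=-1 tape=_[_]bba_   (p1,_)→(p0,b,-1)
state=p0 head=-2 tape=[_]bbba_   (p0,_)→(p2,_,+1)
state=p2 head=-1 tape=_[b]bba_   (p2,b)→(p2,b,+1)
state=p2 head=0 tape=_b[b]ba_   (p2,b)→(p2,b,+1)
state=p2 head=1 tape=_bb[b]a_   (p2,b)→(p2,b,+1)
state=p2 head=2 tape=_bbb[a]_   (p2,a)→(p1,b,+1)
state=p1 head=3 tape=_bbbb[_]   (p1,_)→(p0,b,-1)
state=p0 head=2 tape=_bbb[b]b
After 11 steps: state p0, head at 2, tape bbbbb.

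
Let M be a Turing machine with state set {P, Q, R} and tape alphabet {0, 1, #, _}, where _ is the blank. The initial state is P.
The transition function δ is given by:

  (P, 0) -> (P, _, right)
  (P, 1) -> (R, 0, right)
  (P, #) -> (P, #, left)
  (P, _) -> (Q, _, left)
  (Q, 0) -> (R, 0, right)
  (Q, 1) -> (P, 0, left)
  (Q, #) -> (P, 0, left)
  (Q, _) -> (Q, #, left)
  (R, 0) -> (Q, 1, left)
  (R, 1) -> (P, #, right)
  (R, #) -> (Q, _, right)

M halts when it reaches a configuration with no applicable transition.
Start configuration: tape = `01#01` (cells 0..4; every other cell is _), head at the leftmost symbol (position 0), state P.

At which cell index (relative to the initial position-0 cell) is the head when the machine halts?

P | [0]1#01_   read 0 → write _, move right, go to P
P | _[1]#01_   read 1 → write 0, move right, go to R
R | _0[#]01_   read # → write _, move right, go to Q
Q | _0_[0]1_   read 0 → write 0, move right, go to R
R | _0_0[1]_   read 1 → write #, move right, go to P
P | _0_0#[_]   read _ → write _, move left, go to Q
Q | _0_0[#]_   read # → write 0, move left, go to P
P | _0_[0]0_   read 0 → write _, move right, go to P
P | _0__[0]_   read 0 → write _, move right, go to P
P | _0___[_]   read _ → write _, move left, go to Q
Q | _0__[_]_   read _ → write #, move left, go to Q
Q | _0_[_]#_   read _ → write #, move left, go to Q
Q | _0[_]##_   read _ → write #, move left, go to Q
Q | _[0]###_   read 0 → write 0, move right, go to R
R | _0[#]##_   read # → write _, move right, go to Q
Q | _0_[#]#_   read # → write 0, move left, go to P
P | _0[_]0#_   read _ → write _, move left, go to Q
Q | _[0]_0#_   read 0 → write 0, move right, go to R
R | _0[_]0#_
At halt the head is at cell 2.

2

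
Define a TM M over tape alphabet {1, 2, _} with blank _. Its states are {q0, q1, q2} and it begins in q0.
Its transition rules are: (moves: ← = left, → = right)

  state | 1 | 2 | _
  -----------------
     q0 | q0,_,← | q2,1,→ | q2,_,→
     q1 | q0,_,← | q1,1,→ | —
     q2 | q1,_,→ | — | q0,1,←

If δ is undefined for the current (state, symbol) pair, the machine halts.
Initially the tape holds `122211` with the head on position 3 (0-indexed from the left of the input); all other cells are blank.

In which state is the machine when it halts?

q0 | 122[2]11_   read 2 → write 1, move →, go to q2
q2 | 1221[1]1_   read 1 → write _, move →, go to q1
q1 | 1221_[1]_   read 1 → write _, move ←, go to q0
q0 | 1221[_]__   read _ → write _, move →, go to q2
q2 | 1221_[_]_   read _ → write 1, move ←, go to q0
q0 | 1221[_]1_   read _ → write _, move →, go to q2
q2 | 1221_[1]_   read 1 → write _, move →, go to q1
q1 | 1221__[_]
No transition is defined for (q1, _); M halts in state q1.

q1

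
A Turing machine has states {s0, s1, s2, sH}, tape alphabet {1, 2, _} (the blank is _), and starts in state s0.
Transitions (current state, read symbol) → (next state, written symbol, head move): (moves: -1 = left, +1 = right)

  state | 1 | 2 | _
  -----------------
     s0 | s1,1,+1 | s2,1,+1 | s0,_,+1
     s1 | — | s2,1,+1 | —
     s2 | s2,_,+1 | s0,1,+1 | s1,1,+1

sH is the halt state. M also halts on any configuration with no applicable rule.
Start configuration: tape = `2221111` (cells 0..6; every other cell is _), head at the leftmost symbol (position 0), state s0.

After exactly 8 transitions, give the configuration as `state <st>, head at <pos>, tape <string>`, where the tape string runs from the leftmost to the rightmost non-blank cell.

s0 | [2]221111__   read 2 → write 1, move +1, go to s2
s2 | 1[2]21111__   read 2 → write 1, move +1, go to s0
s0 | 11[2]1111__   read 2 → write 1, move +1, go to s2
s2 | 111[1]111__   read 1 → write _, move +1, go to s2
s2 | 111_[1]11__   read 1 → write _, move +1, go to s2
s2 | 111__[1]1__   read 1 → write _, move +1, go to s2
s2 | 111___[1]__   read 1 → write _, move +1, go to s2
s2 | 111____[_]_   read _ → write 1, move +1, go to s1
s1 | 111____1[_]
After 8 steps: state s1, head at 8, tape 111____1.

state s1, head at 8, tape 111____1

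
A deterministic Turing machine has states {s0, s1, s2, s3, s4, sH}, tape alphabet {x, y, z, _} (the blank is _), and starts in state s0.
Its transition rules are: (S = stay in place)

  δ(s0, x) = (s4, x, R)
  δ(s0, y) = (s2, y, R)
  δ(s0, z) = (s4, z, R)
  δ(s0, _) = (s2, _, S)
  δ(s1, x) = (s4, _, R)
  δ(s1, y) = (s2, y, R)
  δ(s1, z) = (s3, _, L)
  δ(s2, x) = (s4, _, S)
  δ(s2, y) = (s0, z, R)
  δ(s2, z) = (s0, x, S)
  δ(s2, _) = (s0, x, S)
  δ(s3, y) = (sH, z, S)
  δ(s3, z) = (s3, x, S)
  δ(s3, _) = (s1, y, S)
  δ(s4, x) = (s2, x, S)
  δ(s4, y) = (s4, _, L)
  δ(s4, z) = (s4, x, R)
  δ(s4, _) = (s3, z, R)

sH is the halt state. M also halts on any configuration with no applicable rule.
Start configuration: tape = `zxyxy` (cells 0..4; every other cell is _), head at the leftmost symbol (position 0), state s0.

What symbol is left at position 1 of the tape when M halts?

state=s0 head=0 tape=[z]xyxy   (s0,z)→(s4,z,R)
state=s4 head=1 tape=z[x]yxy   (s4,x)→(s2,x,S)
state=s2 head=1 tape=z[x]yxy   (s2,x)→(s4,_,S)
state=s4 head=1 tape=z[_]yxy   (s4,_)→(s3,z,R)
state=s3 head=2 tape=zz[y]xy   (s3,y)→(sH,z,S)
state=sH head=2 tape=zz[z]xy
Cell 1 holds z when M halts.

z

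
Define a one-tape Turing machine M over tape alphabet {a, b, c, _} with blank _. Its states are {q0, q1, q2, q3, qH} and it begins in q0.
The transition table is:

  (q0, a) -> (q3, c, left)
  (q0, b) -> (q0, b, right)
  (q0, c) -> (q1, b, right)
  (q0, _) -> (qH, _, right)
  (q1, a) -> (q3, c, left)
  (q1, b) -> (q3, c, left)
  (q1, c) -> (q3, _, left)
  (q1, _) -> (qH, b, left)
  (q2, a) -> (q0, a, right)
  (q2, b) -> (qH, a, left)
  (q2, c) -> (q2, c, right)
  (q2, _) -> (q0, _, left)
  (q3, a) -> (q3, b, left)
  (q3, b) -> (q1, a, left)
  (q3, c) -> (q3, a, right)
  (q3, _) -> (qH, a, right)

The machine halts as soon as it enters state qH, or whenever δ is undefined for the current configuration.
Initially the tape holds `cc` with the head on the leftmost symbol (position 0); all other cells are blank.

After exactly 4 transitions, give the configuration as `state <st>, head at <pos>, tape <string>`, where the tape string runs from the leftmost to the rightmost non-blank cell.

q0 | __[c]c   read c → write b, move right, go to q1
q1 | __b[c]   read c → write _, move left, go to q3
q3 | __[b]_   read b → write a, move left, go to q1
q1 | _[_]a_   read _ → write b, move left, go to qH
qH | [_]ba_
After 4 steps: state qH, head at -2, tape ba.

state qH, head at -2, tape ba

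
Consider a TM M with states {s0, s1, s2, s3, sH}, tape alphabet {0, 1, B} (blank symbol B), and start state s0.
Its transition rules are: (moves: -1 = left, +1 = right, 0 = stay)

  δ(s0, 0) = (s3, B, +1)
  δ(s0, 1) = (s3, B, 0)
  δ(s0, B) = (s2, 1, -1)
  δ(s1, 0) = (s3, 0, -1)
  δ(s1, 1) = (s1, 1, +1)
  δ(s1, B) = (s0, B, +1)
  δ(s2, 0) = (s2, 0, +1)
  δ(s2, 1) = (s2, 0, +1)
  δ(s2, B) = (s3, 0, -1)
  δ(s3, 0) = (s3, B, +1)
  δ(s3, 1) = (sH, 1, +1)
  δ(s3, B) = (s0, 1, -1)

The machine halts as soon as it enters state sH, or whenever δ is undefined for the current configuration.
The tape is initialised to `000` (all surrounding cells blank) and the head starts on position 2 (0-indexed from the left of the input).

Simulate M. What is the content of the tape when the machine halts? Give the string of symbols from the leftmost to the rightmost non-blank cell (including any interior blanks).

00BB11

s0 | 00[0]BBB   read 0 → write B, move +1, go to s3
s3 | 00B[B]BB   read B → write 1, move -1, go to s0
s0 | 00[B]1BB   read B → write 1, move -1, go to s2
s2 | 0[0]11BB   read 0 → write 0, move +1, go to s2
s2 | 00[1]1BB   read 1 → write 0, move +1, go to s2
s2 | 000[1]BB   read 1 → write 0, move +1, go to s2
s2 | 0000[B]B   read B → write 0, move -1, go to s3
s3 | 000[0]0B   read 0 → write B, move +1, go to s3
s3 | 000B[0]B   read 0 → write B, move +1, go to s3
s3 | 000BB[B]   read B → write 1, move -1, go to s0
s0 | 000B[B]1   read B → write 1, move -1, go to s2
s2 | 000[B]11   read B → write 0, move -1, go to s3
s3 | 00[0]011   read 0 → write B, move +1, go to s3
s3 | 00B[0]11   read 0 → write B, move +1, go to s3
s3 | 00BB[1]1   read 1 → write 1, move +1, go to sH
sH | 00BB1[1]
The non-blank tape span at halt is 00BB11.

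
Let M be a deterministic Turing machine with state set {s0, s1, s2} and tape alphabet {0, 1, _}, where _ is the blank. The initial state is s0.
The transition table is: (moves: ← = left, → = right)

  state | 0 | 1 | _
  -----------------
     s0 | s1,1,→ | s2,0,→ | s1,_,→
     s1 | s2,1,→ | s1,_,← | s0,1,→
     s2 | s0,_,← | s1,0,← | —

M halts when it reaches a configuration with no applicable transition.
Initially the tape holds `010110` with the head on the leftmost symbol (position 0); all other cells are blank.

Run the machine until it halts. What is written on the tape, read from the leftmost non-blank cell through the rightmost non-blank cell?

11_11_1

state=s0 head=0 tape=_[0]10110_   (s0,0)→(s1,1,→)
state=s1 head=1 tape=_1[1]0110_   (s1,1)→(s1,_,←)
state=s1 head=0 tape=_[1]_0110_   (s1,1)→(s1,_,←)
state=s1 head=-1 tape=[_]__0110_   (s1,_)→(s0,1,→)
state=s0 head=0 tape=1[_]_0110_   (s0,_)→(s1,_,→)
state=s1 head=1 tape=1_[_]0110_   (s1,_)→(s0,1,→)
state=s0 head=2 tape=1_1[0]110_   (s0,0)→(s1,1,→)
state=s1 head=3 tape=1_11[1]10_   (s1,1)→(s1,_,←)
state=s1 head=2 tape=1_1[1]_10_   (s1,1)→(s1,_,←)
state=s1 head=1 tape=1_[1]__10_   (s1,1)→(s1,_,←)
state=s1 head=0 tape=1[_]___10_   (s1,_)→(s0,1,→)
state=s0 head=1 tape=11[_]__10_   (s0,_)→(s1,_,→)
state=s1 head=2 tape=11_[_]_10_   (s1,_)→(s0,1,→)
state=s0 head=3 tape=11_1[_]10_   (s0,_)→(s1,_,→)
state=s1 head=4 tape=11_1_[1]0_   (s1,1)→(s1,_,←)
state=s1 head=3 tape=11_1[_]_0_   (s1,_)→(s0,1,→)
state=s0 head=4 tape=11_11[_]0_   (s0,_)→(s1,_,→)
state=s1 head=5 tape=11_11_[0]_   (s1,0)→(s2,1,→)
state=s2 head=6 tape=11_11_1[_]
The non-blank tape span at halt is 11_11_1.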